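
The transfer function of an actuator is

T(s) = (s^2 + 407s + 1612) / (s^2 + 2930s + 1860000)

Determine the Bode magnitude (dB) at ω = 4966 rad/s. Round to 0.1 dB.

-0.8 dB

Substitute s = j4966:
Numerator: (j4966)^2 + 407(j4966) + 1612 = -24659544 + j2021162
Denominator: (j4966)^2 + 2930(j4966) + 1860000 = -22801156 + j14550380
|N| = √(24659544² + 2021162²) ≈ 2.4742e+07, ∠N ≈ 175.31°
|D| = √(22801156² + 14550380²) ≈ 2.7048e+07, ∠D ≈ 147.46°
|T| = 2.4742e+07 / 2.7048e+07 ≈ 0.91474
Gain = 20 log₁₀(0.91474) ≈ -0.77 dB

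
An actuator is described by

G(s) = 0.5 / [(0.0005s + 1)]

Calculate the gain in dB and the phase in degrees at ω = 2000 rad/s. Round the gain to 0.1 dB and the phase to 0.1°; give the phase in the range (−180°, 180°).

At ω = 2000 rad/s:
pole (1 + j2000·0.0005) = 1 + j1 → |·| ≈ 1.4142, ∠ ≈ 45.00°
|G| = 0.5 · 1 / (1.4142) ≈ 0.35356
Gain = 20 log₁₀(0.35356) ≈ -9.03 dB
∠G = (0°) − (45.00°) = -45.00°

-9.0 dB, -45.0°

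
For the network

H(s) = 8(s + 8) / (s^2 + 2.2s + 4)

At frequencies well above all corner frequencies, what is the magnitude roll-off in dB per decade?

-20 dB/decade

Each pole contributes −20 dB/decade at high frequency; each zero contributes +20 dB/decade.
Net: 1 zero(s) − 2 pole(s) → -20 dB/decade.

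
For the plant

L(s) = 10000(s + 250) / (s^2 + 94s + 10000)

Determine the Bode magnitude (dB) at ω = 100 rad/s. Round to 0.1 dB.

49.1 dB

At s = jω = j100:
zero (s+250): 250 + j100 → |·| = √(250²+100²) = √72500 ≈ 269.26, ∠ = arctan(100/250) ≈ 21.80°
quadratic: (j100)² + 94·j100 + 10000 = 0 + j9400 → |·| ≈ 9400, ∠ ≈ 90.00°
|L| = 10000 · 269.26 / 9400 ≈ 286.45
Gain = 20 log₁₀(286.45) ≈ 49.14 dB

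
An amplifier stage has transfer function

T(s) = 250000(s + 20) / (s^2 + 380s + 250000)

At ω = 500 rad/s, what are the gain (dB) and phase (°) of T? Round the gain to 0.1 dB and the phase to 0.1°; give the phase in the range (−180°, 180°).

At s = jω = j500:
zero (s+20): 20 + j500 → |·| = √(20²+500²) = √250400 ≈ 500.4, ∠ = arctan(500/20) ≈ 87.71°
quadratic: (j500)² + 380·j500 + 250000 = 0 + j190000 → |·| ≈ 1.9e+05, ∠ ≈ 90.00°
|T| = 250000 · 500.4 / 1.9e+05 ≈ 658.42
Gain = 20 log₁₀(658.42) ≈ 56.37 dB
∠T = 87.71° − 90.00° = -2.29°

56.4 dB, -2.3°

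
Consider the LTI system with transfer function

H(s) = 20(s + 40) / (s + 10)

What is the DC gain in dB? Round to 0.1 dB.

H(0) = 20·40 / (10) = 80
20 log₁₀(80) ≈ 38.06 dB

38.1 dB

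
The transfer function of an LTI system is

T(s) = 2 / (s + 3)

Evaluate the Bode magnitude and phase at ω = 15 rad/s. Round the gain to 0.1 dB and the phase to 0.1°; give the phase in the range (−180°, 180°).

-17.7 dB, -78.7°

At s = jω = j15:
pole (s+3): 3 + j15 → |·| = √(3²+15²) = √234 ≈ 15.297, ∠ = arctan(15/3) ≈ 78.69°
|T| = 2 / 15.297 ≈ 0.13074
Gain = 20 log₁₀(0.13074) ≈ -17.67 dB
∠T = 0.00° − 78.69° = -78.69°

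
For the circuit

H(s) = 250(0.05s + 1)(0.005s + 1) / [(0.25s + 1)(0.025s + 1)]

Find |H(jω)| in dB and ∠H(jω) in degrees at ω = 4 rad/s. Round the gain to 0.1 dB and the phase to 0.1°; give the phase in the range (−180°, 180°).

45.1 dB, -38.3°

At ω = 4 rad/s:
zero (1 + j4·0.05) = 1 + j0.2 → |·| ≈ 1.0198, ∠ ≈ 11.31°
zero (1 + j4·0.005) = 1 + j0.02 → |·| ≈ 1.0002, ∠ ≈ 1.15°
pole (1 + j4·0.25) = 1 + j1 → |·| ≈ 1.4142, ∠ ≈ 45.00°
pole (1 + j4·0.025) = 1 + j0.1 → |·| ≈ 1.005, ∠ ≈ 5.71°
|H| = 250 · 1.0198 · 1.0002 / (1.4142 · 1.005) ≈ 179.42
Gain = 20 log₁₀(179.42) ≈ 45.08 dB
∠H = (11.31° + 1.15°) − (45.00° + 5.71°) = -38.25°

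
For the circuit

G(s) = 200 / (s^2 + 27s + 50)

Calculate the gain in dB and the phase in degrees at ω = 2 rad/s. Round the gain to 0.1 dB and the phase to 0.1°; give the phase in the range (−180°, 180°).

Substitute s = j2:
Numerator: 200 = 200 + j0
Denominator: (j2)^2 + 27(j2) + 50 = 46 + j54
|N| = √(200² + 0²) ≈ 200, ∠N ≈ 0.00°
|D| = √(46² + 54²) ≈ 70.937, ∠D ≈ 49.57°
|G| = 200 / 70.937 ≈ 2.8194
Gain = 20 log₁₀(2.8194) ≈ 9.00 dB
∠G = 0.00° − 49.57° = -49.57°

9.0 dB, -49.6°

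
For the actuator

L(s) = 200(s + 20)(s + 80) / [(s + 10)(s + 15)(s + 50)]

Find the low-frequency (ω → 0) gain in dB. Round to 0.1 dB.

L(0) = 200·20·80 / (10·15·50) ≈ 42.667
20 log₁₀(42.667) ≈ 32.60 dB

32.6 dB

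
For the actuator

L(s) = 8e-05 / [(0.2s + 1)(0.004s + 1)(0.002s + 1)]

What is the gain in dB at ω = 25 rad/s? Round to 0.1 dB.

At ω = 25 rad/s:
pole (1 + j25·0.2) = 1 + j5 → |·| ≈ 5.099, ∠ ≈ 78.69°
pole (1 + j25·0.004) = 1 + j0.1 → |·| ≈ 1.005, ∠ ≈ 5.71°
pole (1 + j25·0.002) = 1 + j0.05 → |·| ≈ 1.0012, ∠ ≈ 2.86°
|L| = 8e-05 · 1 / (5.099 · 1.005 · 1.0012) ≈ 1.5593e-05
Gain = 20 log₁₀(1.5593e-05) ≈ -96.14 dB

-96.1 dB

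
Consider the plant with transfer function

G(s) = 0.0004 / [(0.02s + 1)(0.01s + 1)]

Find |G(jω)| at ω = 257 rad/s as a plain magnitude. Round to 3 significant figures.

2.77e-05

At ω = 257 rad/s:
pole (1 + j257·0.02) = 1 + j5.14 → |·| ≈ 5.2364, ∠ ≈ 78.99°
pole (1 + j257·0.01) = 1 + j2.57 → |·| ≈ 2.7577, ∠ ≈ 68.74°
|G| = 0.0004 · 1 / (5.2364 · 2.7577) ≈ 2.77e-05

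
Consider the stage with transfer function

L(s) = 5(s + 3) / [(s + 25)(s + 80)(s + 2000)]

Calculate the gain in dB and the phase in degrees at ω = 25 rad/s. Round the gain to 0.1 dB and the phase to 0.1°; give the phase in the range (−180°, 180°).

At s = jω = j25:
zero (s+3): 3 + j25 → |·| = √(3²+25²) = √634 ≈ 25.179, ∠ = arctan(25/3) ≈ 83.16°
pole (s+25): 25 + j25 → |·| = √(25²+25²) = √1250 ≈ 35.355, ∠ = arctan(25/25) ≈ 45.00°
pole (s+80): 80 + j25 → |·| = √(80²+25²) = √7025 ≈ 83.815, ∠ = arctan(25/80) ≈ 17.35°
pole (s+2000): 2000 + j25 → |·| = √(2000²+25²) = √4000625 ≈ 2000.2, ∠ = arctan(25/2000) ≈ 0.72°
|L| = 5 · 25.179 / 5.9272e+06 ≈ 2.124e-05
Gain = 20 log₁₀(2.124e-05) ≈ -93.46 dB
∠L = 83.16° − 63.07° = 20.09°

-93.5 dB, 20.1°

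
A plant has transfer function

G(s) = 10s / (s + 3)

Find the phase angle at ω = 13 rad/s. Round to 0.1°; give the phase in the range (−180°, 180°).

At s = jω = j13:
zero at origin: s = j13 → |·| = 13, ∠ = 90.00°
pole (s+3): 3 + j13 → |·| = √(3²+13²) = √178 ≈ 13.342, ∠ = arctan(13/3) ≈ 77.01°
∠G = 90.00° − 77.01° = 12.99°

13.0°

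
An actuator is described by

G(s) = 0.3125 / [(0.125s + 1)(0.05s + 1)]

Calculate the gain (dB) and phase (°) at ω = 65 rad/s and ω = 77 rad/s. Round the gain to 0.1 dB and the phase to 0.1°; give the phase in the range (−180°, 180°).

ω = 65: -39.0 dB, -155.9°; ω = 77: -41.8 dB, -159.5°

At ω = 65 rad/s:
pole (1 + j65·0.125) = 1 + j8.125 → |·| ≈ 8.1863, ∠ ≈ 82.98°
pole (1 + j65·0.05) = 1 + j3.25 → |·| ≈ 3.4004, ∠ ≈ 72.90°
|G| = 0.3125 · 1 / (8.1863 · 3.4004) ≈ 0.011226
Gain = 20 log₁₀(0.011226) ≈ -39.00 dB
∠G = (0°) − (82.98° + 72.90°) = -155.88°

At ω = 77 rad/s:
pole (1 + j77·0.125) = 1 + j9.625 → |·| ≈ 9.6768, ∠ ≈ 84.07°
pole (1 + j77·0.05) = 1 + j3.85 → |·| ≈ 3.9778, ∠ ≈ 75.44°
|G| = 0.3125 · 1 / (9.6768 · 3.9778) ≈ 0.0081185
Gain = 20 log₁₀(0.0081185) ≈ -41.81 dB
∠G = (0°) − (84.07° + 75.44°) = -159.51°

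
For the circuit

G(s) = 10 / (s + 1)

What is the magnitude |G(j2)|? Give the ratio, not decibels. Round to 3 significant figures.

Substitute s = j2:
Numerator: 10 = 10 + j0
Denominator: (j2) + 1 = 1 + j2
|N| = √(10² + 0²) ≈ 10, ∠N ≈ 0.00°
|D| = √(1² + 2²) ≈ 2.2361, ∠D ≈ 63.43°
|G| = 10 / 2.2361 ≈ 4.4721

4.47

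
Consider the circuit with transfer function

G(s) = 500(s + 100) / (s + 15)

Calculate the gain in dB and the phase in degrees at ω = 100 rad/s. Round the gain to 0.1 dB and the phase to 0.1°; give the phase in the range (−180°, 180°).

56.9 dB, -36.5°

At s = jω = j100:
zero (s+100): 100 + j100 → |·| = √(100²+100²) = √20000 ≈ 141.42, ∠ = arctan(100/100) ≈ 45.00°
pole (s+15): 15 + j100 → |·| = √(15²+100²) = √10225 ≈ 101.12, ∠ = arctan(100/15) ≈ 81.47°
|G| = 500 · 141.42 / 101.12 ≈ 699.27
Gain = 20 log₁₀(699.27) ≈ 56.89 dB
∠G = 45.00° − 81.47° = -36.47°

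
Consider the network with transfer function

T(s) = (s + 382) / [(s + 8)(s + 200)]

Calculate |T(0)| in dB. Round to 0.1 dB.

T(0) = 1·382 / (8·200) = 0.23875
20 log₁₀(0.23875) ≈ -12.44 dB

-12.4 dB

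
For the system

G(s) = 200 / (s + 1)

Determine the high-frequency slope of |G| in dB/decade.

-20 dB/decade

Each pole contributes −20 dB/decade at high frequency; each zero contributes +20 dB/decade.
Net: 0 zero(s) − 1 pole(s) → -20 dB/decade.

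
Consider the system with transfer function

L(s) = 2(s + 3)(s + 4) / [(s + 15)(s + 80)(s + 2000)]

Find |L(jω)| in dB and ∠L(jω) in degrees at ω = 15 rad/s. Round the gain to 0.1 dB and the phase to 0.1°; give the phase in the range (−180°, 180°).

-77.2 dB, 97.7°

At s = jω = j15:
zero (s+3): 3 + j15 → |·| = √(3²+15²) = √234 ≈ 15.297, ∠ = arctan(15/3) ≈ 78.69°
zero (s+4): 4 + j15 → |·| = √(4²+15²) = √241 ≈ 15.524, ∠ = arctan(15/4) ≈ 75.07°
pole (s+15): 15 + j15 → |·| = √(15²+15²) = √450 ≈ 21.213, ∠ = arctan(15/15) ≈ 45.00°
pole (s+80): 80 + j15 → |·| = √(80²+15²) = √6625 ≈ 81.394, ∠ = arctan(15/80) ≈ 10.62°
pole (s+2000): 2000 + j15 → |·| = √(2000²+15²) = √4000225 ≈ 2000.1, ∠ = arctan(15/2000) ≈ 0.43°
|L| = 2 · 237.47 / 3.4534e+06 ≈ 0.00013753
Gain = 20 log₁₀(0.00013753) ≈ -77.23 dB
∠L = 153.76° − 56.05° = 97.71°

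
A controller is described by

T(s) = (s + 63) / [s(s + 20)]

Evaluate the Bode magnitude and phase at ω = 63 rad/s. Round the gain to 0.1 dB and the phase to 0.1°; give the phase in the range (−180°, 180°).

At s = jω = j63:
zero (s+63): 63 + j63 → |·| = √(63²+63²) = √7938 ≈ 89.095, ∠ = arctan(63/63) ≈ 45.00°
pole (s+20): 20 + j63 → |·| = √(20²+63²) = √4369 ≈ 66.098, ∠ = arctan(63/20) ≈ 72.39°
pole at origin: |s| = 63, ∠ = 90.00° (in denominator)
|T| = 1 · 89.095 / 4164.2 ≈ 0.021395
Gain = 20 log₁₀(0.021395) ≈ -33.39 dB
∠T = 45.00° − 162.39° = -117.39°

-33.4 dB, -117.4°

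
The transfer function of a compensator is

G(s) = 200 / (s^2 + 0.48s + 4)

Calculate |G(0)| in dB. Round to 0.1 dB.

G(0) = 200 / 4 = 50
20 log₁₀(50) ≈ 33.98 dB

34.0 dB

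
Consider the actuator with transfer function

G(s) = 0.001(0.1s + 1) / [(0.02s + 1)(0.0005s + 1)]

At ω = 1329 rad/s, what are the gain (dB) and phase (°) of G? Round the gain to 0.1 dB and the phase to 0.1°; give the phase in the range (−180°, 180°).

At ω = 1329 rad/s:
zero (1 + j1329·0.1) = 1 + j132.9 → |·| ≈ 132.9, ∠ ≈ 89.57°
pole (1 + j1329·0.02) = 1 + j26.58 → |·| ≈ 26.599, ∠ ≈ 87.85°
pole (1 + j1329·0.0005) = 1 + j0.6645 → |·| ≈ 1.2006, ∠ ≈ 33.60°
|G| = 0.001 · 132.9 / (26.599 · 1.2006) ≈ 0.0041616
Gain = 20 log₁₀(0.0041616) ≈ -47.61 dB
∠G = (89.57°) − (87.85° + 33.60°) = -31.88°

-47.6 dB, -31.9°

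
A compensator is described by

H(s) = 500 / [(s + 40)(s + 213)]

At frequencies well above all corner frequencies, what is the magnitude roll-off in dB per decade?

Each pole contributes −20 dB/decade at high frequency; each zero contributes +20 dB/decade.
Net: 0 zero(s) − 2 pole(s) → -40 dB/decade.

-40 dB/decade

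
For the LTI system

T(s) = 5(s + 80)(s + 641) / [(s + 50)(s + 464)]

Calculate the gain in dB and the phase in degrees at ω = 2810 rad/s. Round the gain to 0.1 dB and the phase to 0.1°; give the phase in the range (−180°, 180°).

14.1 dB, -4.1°

At s = jω = j2810:
zero (s+80): 80 + j2810 → |·| = √(80²+2810²) = √7902500 ≈ 2811.1, ∠ = arctan(2810/80) ≈ 88.37°
zero (s+641): 641 + j2810 → |·| = √(641²+2810²) = √8306981 ≈ 2882.2, ∠ = arctan(2810/641) ≈ 77.15°
pole (s+50): 50 + j2810 → |·| = √(50²+2810²) = √7898600 ≈ 2810.4, ∠ = arctan(2810/50) ≈ 88.98°
pole (s+464): 464 + j2810 → |·| = √(464²+2810²) = √8111396 ≈ 2848.1, ∠ = arctan(2810/464) ≈ 80.62°
|T| = 5 · 8.1022e+06 / 8.0043e+06 ≈ 5.0612
Gain = 20 log₁₀(5.0612) ≈ 14.09 dB
∠T = 165.52° − 169.60° = -4.08°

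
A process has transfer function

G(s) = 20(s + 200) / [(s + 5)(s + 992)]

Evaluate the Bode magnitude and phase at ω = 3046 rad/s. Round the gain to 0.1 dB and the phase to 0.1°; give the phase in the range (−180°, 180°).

At s = jω = j3046:
zero (s+200): 200 + j3046 → |·| = √(200²+3046²) = √9318116 ≈ 3052.6, ∠ = arctan(3046/200) ≈ 86.24°
pole (s+5): 5 + j3046 → |·| = √(5²+3046²) = √9278141 ≈ 3046, ∠ = arctan(3046/5) ≈ 89.91°
pole (s+992): 992 + j3046 → |·| = √(992²+3046²) = √10262180 ≈ 3203.5, ∠ = arctan(3046/992) ≈ 71.96°
|G| = 20 · 3052.6 / 9.7579e+06 ≈ 0.0062567
Gain = 20 log₁₀(0.0062567) ≈ -44.07 dB
∠G = 86.24° − 161.87° = -75.63°

-44.1 dB, -75.6°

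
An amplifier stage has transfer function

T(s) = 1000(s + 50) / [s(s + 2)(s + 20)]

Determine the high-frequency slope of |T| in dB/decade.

Each pole contributes −20 dB/decade at high frequency; each zero contributes +20 dB/decade.
Net: 1 zero(s) − 3 pole(s) → -40 dB/decade.

-40 dB/decade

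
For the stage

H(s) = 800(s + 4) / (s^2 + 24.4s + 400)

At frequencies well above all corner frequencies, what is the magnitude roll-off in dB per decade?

Each pole contributes −20 dB/decade at high frequency; each zero contributes +20 dB/decade.
Net: 1 zero(s) − 2 pole(s) → -20 dB/decade.

-20 dB/decade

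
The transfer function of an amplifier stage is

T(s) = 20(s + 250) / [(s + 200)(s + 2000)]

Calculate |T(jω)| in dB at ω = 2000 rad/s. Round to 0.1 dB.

At s = jω = j2000:
zero (s+250): 250 + j2000 → |·| = √(250²+2000²) = √4062500 ≈ 2015.6, ∠ = arctan(2000/250) ≈ 82.87°
pole (s+200): 200 + j2000 → |·| = √(200²+2000²) = √4040000 ≈ 2010, ∠ = arctan(2000/200) ≈ 84.29°
pole (s+2000): 2000 + j2000 → |·| = √(2000²+2000²) = √8000000 ≈ 2828.4, ∠ = arctan(2000/2000) ≈ 45.00°
|T| = 20 · 2015.6 / 5.6851e+06 ≈ 0.0070908
Gain = 20 log₁₀(0.0070908) ≈ -42.99 dB

-43.0 dB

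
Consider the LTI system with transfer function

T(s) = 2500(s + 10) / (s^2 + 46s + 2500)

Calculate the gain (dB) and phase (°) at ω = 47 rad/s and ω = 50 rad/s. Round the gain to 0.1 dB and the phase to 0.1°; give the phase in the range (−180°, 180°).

ω = 47: 34.8 dB, -4.3°; ω = 50: 34.9 dB, -11.3°

At s = jω = j47:
zero (s+10): 10 + j47 → |·| = √(10²+47²) = √2309 ≈ 48.052, ∠ = arctan(47/10) ≈ 77.99°
quadratic: (j47)² + 46·j47 + 2500 = 291 + j2162 → |·| ≈ 2181.5, ∠ ≈ 82.33°
|T| = 2500 · 48.052 / 2181.5 ≈ 55.068
Gain = 20 log₁₀(55.068) ≈ 34.82 dB
∠T = 77.99° − 82.33° = -4.34°

At s = jω = j50:
zero (s+10): 10 + j50 → |·| = √(10²+50²) = √2600 ≈ 50.99, ∠ = arctan(50/10) ≈ 78.69°
quadratic: (j50)² + 46·j50 + 2500 = 0 + j2300 → |·| ≈ 2300, ∠ ≈ 90.00°
|T| = 2500 · 50.99 / 2300 ≈ 55.424
Gain = 20 log₁₀(55.424) ≈ 34.87 dB
∠T = 78.69° − 90.00° = -11.31°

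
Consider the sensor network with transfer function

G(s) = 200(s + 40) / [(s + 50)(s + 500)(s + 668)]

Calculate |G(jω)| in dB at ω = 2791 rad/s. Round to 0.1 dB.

-92.2 dB

At s = jω = j2791:
zero (s+40): 40 + j2791 → |·| = √(40²+2791²) = √7791281 ≈ 2791.3, ∠ = arctan(2791/40) ≈ 89.18°
pole (s+50): 50 + j2791 → |·| = √(50²+2791²) = √7792181 ≈ 2791.4, ∠ = arctan(2791/50) ≈ 88.97°
pole (s+500): 500 + j2791 → |·| = √(500²+2791²) = √8039681 ≈ 2835.4, ∠ = arctan(2791/500) ≈ 79.84°
pole (s+668): 668 + j2791 → |·| = √(668²+2791²) = √8235905 ≈ 2869.8, ∠ = arctan(2791/668) ≈ 76.54°
|G| = 200 · 2791.3 / 2.2714e+10 ≈ 2.4578e-05
Gain = 20 log₁₀(2.4578e-05) ≈ -92.19 dB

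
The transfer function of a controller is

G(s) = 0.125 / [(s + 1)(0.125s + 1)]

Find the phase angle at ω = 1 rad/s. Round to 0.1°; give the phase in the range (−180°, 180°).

-52.1°

At ω = 1 rad/s:
pole (1 + j1·1) = 1 + j1 → |·| ≈ 1.4142, ∠ ≈ 45.00°
pole (1 + j1·0.125) = 1 + j0.125 → |·| ≈ 1.0078, ∠ ≈ 7.13°
∠G = (0°) − (45.00° + 7.13°) = -52.13°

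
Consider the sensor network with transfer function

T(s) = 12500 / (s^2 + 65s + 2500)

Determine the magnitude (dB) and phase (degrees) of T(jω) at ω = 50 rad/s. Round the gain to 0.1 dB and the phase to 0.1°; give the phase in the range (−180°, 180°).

At s = jω = j50:
quadratic: (j50)² + 65·j50 + 2500 = 0 + j3250 → |·| ≈ 3250, ∠ ≈ 90.00°
|T| = 12500 / 3250 ≈ 3.8462
Gain = 20 log₁₀(3.8462) ≈ 11.70 dB
∠T = 0.00° − 90.00° = -90.00°

11.7 dB, -90.0°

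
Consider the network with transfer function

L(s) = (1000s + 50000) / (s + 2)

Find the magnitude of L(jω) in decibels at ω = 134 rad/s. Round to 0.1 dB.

Substitute s = j134:
Numerator: 1000(j134) + 50000 = 50000 + j134000
Denominator: (j134) + 2 = 2 + j134
|N| = √(50000² + 134000²) ≈ 1.4302e+05, ∠N ≈ 69.54°
|D| = √(2² + 134²) ≈ 134.01, ∠D ≈ 89.14°
|L| = 1.4302e+05 / 134.01 ≈ 1067.2
Gain = 20 log₁₀(1067.2) ≈ 60.56 dB

60.6 dB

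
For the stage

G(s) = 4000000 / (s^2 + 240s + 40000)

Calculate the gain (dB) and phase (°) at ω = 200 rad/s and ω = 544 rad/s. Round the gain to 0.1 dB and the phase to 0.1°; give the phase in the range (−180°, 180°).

At s = jω = j200:
quadratic: (j200)² + 240·j200 + 40000 = 0 + j48000 → |·| ≈ 48000, ∠ ≈ 90.00°
|G| = 4000000 / 48000 ≈ 83.333
Gain = 20 log₁₀(83.333) ≈ 38.42 dB
∠G = 0.00° − 90.00° = -90.00°

At s = jω = j544:
quadratic: (j544)² + 240·j544 + 40000 = -255936 + j130560 → |·| ≈ 2.8731e+05, ∠ ≈ 152.97°
|G| = 4000000 / 2.8731e+05 ≈ 13.922
Gain = 20 log₁₀(13.922) ≈ 22.87 dB
∠G = 0.00° − 152.97° = -152.97°

ω = 200: 38.4 dB, -90.0°; ω = 544: 22.9 dB, -153.0°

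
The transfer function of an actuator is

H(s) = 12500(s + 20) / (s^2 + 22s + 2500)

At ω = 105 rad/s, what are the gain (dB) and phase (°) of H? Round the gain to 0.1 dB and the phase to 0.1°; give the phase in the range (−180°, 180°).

43.6 dB, -85.6°

At s = jω = j105:
zero (s+20): 20 + j105 → |·| = √(20²+105²) = √11425 ≈ 106.89, ∠ = arctan(105/20) ≈ 79.22°
quadratic: (j105)² + 22·j105 + 2500 = -8525 + j2310 → |·| ≈ 8832.4, ∠ ≈ 164.84°
|H| = 12500 · 106.89 / 8832.4 ≈ 151.28
Gain = 20 log₁₀(151.28) ≈ 43.60 dB
∠H = 79.22° − 164.84° = -85.62°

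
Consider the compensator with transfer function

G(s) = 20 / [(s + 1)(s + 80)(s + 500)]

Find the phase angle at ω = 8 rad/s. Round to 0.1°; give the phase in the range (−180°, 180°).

At s = jω = j8:
pole (s+1): 1 + j8 → |·| = √(1²+8²) = √65 ≈ 8.0623, ∠ = arctan(8/1) ≈ 82.87°
pole (s+80): 80 + j8 → |·| = √(80²+8²) = √6464 ≈ 80.399, ∠ = arctan(8/80) ≈ 5.71°
pole (s+500): 500 + j8 → |·| = √(500²+8²) = √250064 ≈ 500.06, ∠ = arctan(8/500) ≈ 0.92°
∠G = 0.00° − 89.50° = -89.50°

-89.5°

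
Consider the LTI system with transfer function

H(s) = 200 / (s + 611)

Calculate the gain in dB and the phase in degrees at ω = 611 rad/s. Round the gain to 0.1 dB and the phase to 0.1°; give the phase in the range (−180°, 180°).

Substitute s = j611:
Numerator: 200 = 200 + j0
Denominator: (j611) + 611 = 611 + j611
|N| = √(200² + 0²) ≈ 200, ∠N ≈ 0.00°
|D| = √(611² + 611²) ≈ 864.08, ∠D ≈ 45.00°
|H| = 200 / 864.08 ≈ 0.23146
Gain = 20 log₁₀(0.23146) ≈ -12.71 dB
∠H = 0.00° − 45.00° = -45.00°

-12.7 dB, -45.0°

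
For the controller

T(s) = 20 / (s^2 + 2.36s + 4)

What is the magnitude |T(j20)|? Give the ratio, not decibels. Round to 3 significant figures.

At s = jω = j20:
quadratic: (j20)² + 2.36·j20 + 4 = -396 + j47.2 → |·| ≈ 398.8, ∠ ≈ 173.20°
|T| = 20 / 398.8 ≈ 0.05015

0.0502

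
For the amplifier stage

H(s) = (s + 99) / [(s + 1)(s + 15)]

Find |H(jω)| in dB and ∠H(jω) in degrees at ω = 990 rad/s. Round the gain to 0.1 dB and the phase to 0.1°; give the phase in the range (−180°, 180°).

-59.9 dB, -94.8°

At s = jω = j990:
zero (s+99): 99 + j990 → |·| = √(99²+990²) = √989901 ≈ 994.94, ∠ = arctan(990/99) ≈ 84.29°
pole (s+1): 1 + j990 → |·| = √(1²+990²) = √980101 ≈ 990, ∠ = arctan(990/1) ≈ 89.94°
pole (s+15): 15 + j990 → |·| = √(15²+990²) = √980325 ≈ 990.11, ∠ = arctan(990/15) ≈ 89.13°
|H| = 1 · 994.94 / 9.8021e+05 ≈ 0.001015
Gain = 20 log₁₀(0.001015) ≈ -59.87 dB
∠H = 84.29° − 179.07° = -94.78°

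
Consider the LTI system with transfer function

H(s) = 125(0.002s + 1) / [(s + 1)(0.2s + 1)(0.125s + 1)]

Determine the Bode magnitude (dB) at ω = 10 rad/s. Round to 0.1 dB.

At ω = 10 rad/s:
zero (1 + j10·0.002) = 1 + j0.02 → |·| ≈ 1.0002, ∠ ≈ 1.15°
pole (1 + j10·1) = 1 + j10 → |·| ≈ 10.05, ∠ ≈ 84.29°
pole (1 + j10·0.2) = 1 + j2 → |·| ≈ 2.2361, ∠ ≈ 63.43°
pole (1 + j10·0.125) = 1 + j1.25 → |·| ≈ 1.6008, ∠ ≈ 51.34°
|H| = 125 · 1.0002 / (10.05 · 2.2361 · 1.6008) ≈ 3.4754
Gain = 20 log₁₀(3.4754) ≈ 10.82 dB

10.8 dB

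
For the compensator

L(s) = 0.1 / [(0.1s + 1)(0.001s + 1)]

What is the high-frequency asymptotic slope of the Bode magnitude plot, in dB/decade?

Each pole contributes −20 dB/decade at high frequency; each zero contributes +20 dB/decade.
Net: 0 zero(s) − 2 pole(s) → -40 dB/decade.

-40 dB/decade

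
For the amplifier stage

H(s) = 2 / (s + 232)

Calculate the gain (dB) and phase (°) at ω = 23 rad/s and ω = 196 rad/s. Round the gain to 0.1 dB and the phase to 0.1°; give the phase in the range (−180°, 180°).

ω = 23: -41.3 dB, -5.7°; ω = 196: -43.6 dB, -40.2°

Substitute s = j23:
Numerator: 2 = 2 + j0
Denominator: (j23) + 232 = 232 + j23
|N| = √(2² + 0²) ≈ 2, ∠N ≈ 0.00°
|D| = √(232² + 23²) ≈ 233.14, ∠D ≈ 5.66°
|H| = 2 / 233.14 ≈ 0.0085785
Gain = 20 log₁₀(0.0085785) ≈ -41.33 dB
∠H = 0.00° − 5.66° = -5.66°

Substitute s = j196:
Numerator: 2 = 2 + j0
Denominator: (j196) + 232 = 232 + j196
|N| = √(2² + 0²) ≈ 2, ∠N ≈ 0.00°
|D| = √(232² + 196²) ≈ 303.71, ∠D ≈ 40.19°
|H| = 2 / 303.71 ≈ 0.0065852
Gain = 20 log₁₀(0.0065852) ≈ -43.63 dB
∠H = 0.00° − 40.19° = -40.19°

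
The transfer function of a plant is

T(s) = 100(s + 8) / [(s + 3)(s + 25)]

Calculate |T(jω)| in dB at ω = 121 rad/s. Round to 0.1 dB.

-1.8 dB

At s = jω = j121:
zero (s+8): 8 + j121 → |·| = √(8²+121²) = √14705 ≈ 121.26, ∠ = arctan(121/8) ≈ 86.22°
pole (s+3): 3 + j121 → |·| = √(3²+121²) = √14650 ≈ 121.04, ∠ = arctan(121/3) ≈ 88.58°
pole (s+25): 25 + j121 → |·| = √(25²+121²) = √15266 ≈ 123.56, ∠ = arctan(121/25) ≈ 78.33°
|T| = 100 · 121.26 / 14956 ≈ 0.81078
Gain = 20 log₁₀(0.81078) ≈ -1.82 dB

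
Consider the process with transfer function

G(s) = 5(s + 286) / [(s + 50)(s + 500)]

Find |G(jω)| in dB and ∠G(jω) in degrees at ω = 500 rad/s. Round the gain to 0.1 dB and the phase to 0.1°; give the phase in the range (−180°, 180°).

At s = jω = j500:
zero (s+286): 286 + j500 → |·| = √(286²+500²) = √331796 ≈ 576.02, ∠ = arctan(500/286) ≈ 60.23°
pole (s+50): 50 + j500 → |·| = √(50²+500²) = √252500 ≈ 502.49, ∠ = arctan(500/50) ≈ 84.29°
pole (s+500): 500 + j500 → |·| = √(500²+500²) = √500000 ≈ 707.11, ∠ = arctan(500/500) ≈ 45.00°
|G| = 5 · 576.02 / 3.5532e+05 ≈ 0.0081057
Gain = 20 log₁₀(0.0081057) ≈ -41.82 dB
∠G = 60.23° − 129.29° = -69.06°

-41.8 dB, -69.1°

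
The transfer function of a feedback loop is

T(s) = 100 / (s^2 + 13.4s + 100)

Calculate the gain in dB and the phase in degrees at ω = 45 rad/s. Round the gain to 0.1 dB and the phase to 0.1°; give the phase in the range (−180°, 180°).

-26.1 dB, -162.6°

At s = jω = j45:
quadratic: (j45)² + 13.4·j45 + 100 = -1925 + j603 → |·| ≈ 2017.2, ∠ ≈ 162.61°
|T| = 100 / 2017.2 ≈ 0.049574
Gain = 20 log₁₀(0.049574) ≈ -26.09 dB
∠T = 0.00° − 162.61° = -162.61°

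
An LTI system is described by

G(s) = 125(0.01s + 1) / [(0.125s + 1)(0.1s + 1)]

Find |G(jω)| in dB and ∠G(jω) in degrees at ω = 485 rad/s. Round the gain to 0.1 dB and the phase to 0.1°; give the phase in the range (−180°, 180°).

-13.5 dB, -99.5°

At ω = 485 rad/s:
zero (1 + j485·0.01) = 1 + j4.85 → |·| ≈ 4.952, ∠ ≈ 78.35°
pole (1 + j485·0.125) = 1 + j60.625 → |·| ≈ 60.633, ∠ ≈ 89.06°
pole (1 + j485·0.1) = 1 + j48.5 → |·| ≈ 48.51, ∠ ≈ 88.82°
|G| = 125 · 4.952 / (60.633 · 48.51) ≈ 0.21045
Gain = 20 log₁₀(0.21045) ≈ -13.54 dB
∠G = (78.35°) − (89.06° + 88.82°) = -99.53°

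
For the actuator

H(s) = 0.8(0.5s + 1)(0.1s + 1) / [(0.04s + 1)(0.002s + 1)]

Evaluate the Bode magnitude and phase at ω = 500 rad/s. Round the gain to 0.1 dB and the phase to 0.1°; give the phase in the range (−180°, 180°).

51.0 dB, 46.5°

At ω = 500 rad/s:
zero (1 + j500·0.5) = 1 + j250 → |·| ≈ 250, ∠ ≈ 89.77°
zero (1 + j500·0.1) = 1 + j50 → |·| ≈ 50.01, ∠ ≈ 88.85°
pole (1 + j500·0.04) = 1 + j20 → |·| ≈ 20.025, ∠ ≈ 87.14°
pole (1 + j500·0.002) = 1 + j1 → |·| ≈ 1.4142, ∠ ≈ 45.00°
|H| = 0.8 · 250 · 50.01 / (20.025 · 1.4142) ≈ 353.19
Gain = 20 log₁₀(353.19) ≈ 50.96 dB
∠H = (89.77° + 88.85°) − (87.14° + 45.00°) = 46.48°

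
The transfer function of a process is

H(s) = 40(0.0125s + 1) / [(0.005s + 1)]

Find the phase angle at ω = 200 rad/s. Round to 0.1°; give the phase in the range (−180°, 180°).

23.2°

At ω = 200 rad/s:
zero (1 + j200·0.0125) = 1 + j2.5 → |·| ≈ 2.6926, ∠ ≈ 68.20°
pole (1 + j200·0.005) = 1 + j1 → |·| ≈ 1.4142, ∠ ≈ 45.00°
∠H = (68.20°) − (45.00°) = 23.20°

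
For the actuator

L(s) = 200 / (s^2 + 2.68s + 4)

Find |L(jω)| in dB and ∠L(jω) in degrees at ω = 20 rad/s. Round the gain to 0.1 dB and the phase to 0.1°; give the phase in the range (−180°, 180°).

At s = jω = j20:
quadratic: (j20)² + 2.68·j20 + 4 = -396 + j53.6 → |·| ≈ 399.61, ∠ ≈ 172.29°
|L| = 200 / 399.61 ≈ 0.50049
Gain = 20 log₁₀(0.50049) ≈ -6.01 dB
∠L = 0.00° − 172.29° = -172.29°

-6.0 dB, -172.3°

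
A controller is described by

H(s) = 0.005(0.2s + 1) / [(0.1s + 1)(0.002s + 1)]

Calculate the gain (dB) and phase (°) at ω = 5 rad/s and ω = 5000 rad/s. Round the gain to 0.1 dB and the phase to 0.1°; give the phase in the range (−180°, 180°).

At ω = 5 rad/s:
zero (1 + j5·0.2) = 1 + j1 → |·| ≈ 1.4142, ∠ ≈ 45.00°
pole (1 + j5·0.1) = 1 + j0.5 → |·| ≈ 1.118, ∠ ≈ 26.57°
pole (1 + j5·0.002) = 1 + j0.01 → |·| ≈ 1, ∠ ≈ 0.57°
|H| = 0.005 · 1.4142 / (1.118 · 1) ≈ 0.0063247
Gain = 20 log₁₀(0.0063247) ≈ -43.98 dB
∠H = (45.00°) − (26.57° + 0.57°) = 17.86°

At ω = 5000 rad/s:
zero (1 + j5000·0.2) = 1 + j1000 → |·| ≈ 1000, ∠ ≈ 89.94°
pole (1 + j5000·0.1) = 1 + j500 → |·| ≈ 500, ∠ ≈ 89.89°
pole (1 + j5000·0.002) = 1 + j10 → |·| ≈ 10.05, ∠ ≈ 84.29°
|H| = 0.005 · 1000 / (500 · 10.05) ≈ 0.00099502
Gain = 20 log₁₀(0.00099502) ≈ -60.04 dB
∠H = (89.94°) − (89.89° + 84.29°) = -84.24°

ω = 5: -44.0 dB, 17.9°; ω = 5000: -60.0 dB, -84.2°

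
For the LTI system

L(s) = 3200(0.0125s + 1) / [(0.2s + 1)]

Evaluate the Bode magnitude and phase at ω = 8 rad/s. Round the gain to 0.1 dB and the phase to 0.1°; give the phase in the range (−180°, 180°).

At ω = 8 rad/s:
zero (1 + j8·0.0125) = 1 + j0.1 → |·| ≈ 1.005, ∠ ≈ 5.71°
pole (1 + j8·0.2) = 1 + j1.6 → |·| ≈ 1.8868, ∠ ≈ 57.99°
|L| = 3200 · 1.005 / (1.8868) ≈ 1704.5
Gain = 20 log₁₀(1704.5) ≈ 64.63 dB
∠L = (5.71°) − (57.99°) = -52.28°

64.6 dB, -52.3°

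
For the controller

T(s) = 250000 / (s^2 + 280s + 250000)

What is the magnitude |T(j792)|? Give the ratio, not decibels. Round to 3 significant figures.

At s = jω = j792:
quadratic: (j792)² + 280·j792 + 250000 = -377264 + j221760 → |·| ≈ 4.3761e+05, ∠ ≈ 149.55°
|T| = 250000 / 4.3761e+05 ≈ 0.57128

0.571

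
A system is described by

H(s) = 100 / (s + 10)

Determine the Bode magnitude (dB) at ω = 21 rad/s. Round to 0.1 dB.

12.7 dB

At s = jω = j21:
pole (s+10): 10 + j21 → |·| = √(10²+21²) = √541 ≈ 23.259, ∠ = arctan(21/10) ≈ 64.54°
|H| = 100 / 23.259 ≈ 4.2994
Gain = 20 log₁₀(4.2994) ≈ 12.67 dB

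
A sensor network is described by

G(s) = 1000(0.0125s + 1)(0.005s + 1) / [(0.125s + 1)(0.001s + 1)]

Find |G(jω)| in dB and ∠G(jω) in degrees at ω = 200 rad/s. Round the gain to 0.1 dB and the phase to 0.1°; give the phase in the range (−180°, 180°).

At ω = 200 rad/s:
zero (1 + j200·0.0125) = 1 + j2.5 → |·| ≈ 2.6926, ∠ ≈ 68.20°
zero (1 + j200·0.005) = 1 + j1 → |·| ≈ 1.4142, ∠ ≈ 45.00°
pole (1 + j200·0.125) = 1 + j25 → |·| ≈ 25.02, ∠ ≈ 87.71°
pole (1 + j200·0.001) = 1 + j0.2 → |·| ≈ 1.0198, ∠ ≈ 11.31°
|G| = 1000 · 2.6926 · 1.4142 / (25.02 · 1.0198) ≈ 149.24
Gain = 20 log₁₀(149.24) ≈ 43.48 dB
∠G = (68.20° + 45.00°) − (87.71° + 11.31°) = 14.18°

43.5 dB, 14.2°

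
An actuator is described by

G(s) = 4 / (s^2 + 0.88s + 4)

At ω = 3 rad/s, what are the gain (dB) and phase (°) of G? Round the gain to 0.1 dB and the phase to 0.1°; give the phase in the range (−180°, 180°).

At s = jω = j3:
quadratic: (j3)² + 0.88·j3 + 4 = -5 + j2.64 → |·| ≈ 5.6542, ∠ ≈ 152.17°
|G| = 4 / 5.6542 ≈ 0.70744
Gain = 20 log₁₀(0.70744) ≈ -3.01 dB
∠G = 0.00° − 152.17° = -152.17°

-3.0 dB, -152.2°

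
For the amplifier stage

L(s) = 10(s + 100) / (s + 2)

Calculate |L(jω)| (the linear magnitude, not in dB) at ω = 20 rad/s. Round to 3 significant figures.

50.7

At s = jω = j20:
zero (s+100): 100 + j20 → |·| = √(100²+20²) = √10400 ≈ 101.98, ∠ = arctan(20/100) ≈ 11.31°
pole (s+2): 2 + j20 → |·| = √(2²+20²) = √404 ≈ 20.1, ∠ = arctan(20/2) ≈ 84.29°
|L| = 10 · 101.98 / 20.1 ≈ 50.736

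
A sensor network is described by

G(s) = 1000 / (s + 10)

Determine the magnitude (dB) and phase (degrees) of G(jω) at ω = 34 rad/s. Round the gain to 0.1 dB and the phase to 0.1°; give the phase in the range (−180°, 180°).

At s = jω = j34:
pole (s+10): 10 + j34 → |·| = √(10²+34²) = √1256 ≈ 35.44, ∠ = arctan(34/10) ≈ 73.61°
|G| = 1000 / 35.44 ≈ 28.217
Gain = 20 log₁₀(28.217) ≈ 29.01 dB
∠G = 0.00° − 73.61° = -73.61°

29.0 dB, -73.6°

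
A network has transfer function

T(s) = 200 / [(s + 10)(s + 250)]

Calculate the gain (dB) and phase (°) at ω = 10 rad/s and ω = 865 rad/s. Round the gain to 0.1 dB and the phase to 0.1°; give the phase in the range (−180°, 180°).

At s = jω = j10:
pole (s+10): 10 + j10 → |·| = √(10²+10²) = √200 ≈ 14.142, ∠ = arctan(10/10) ≈ 45.00°
pole (s+250): 250 + j10 → |·| = √(250²+10²) = √62600 ≈ 250.2, ∠ = arctan(10/250) ≈ 2.29°
|T| = 200 / 3538.3 ≈ 0.056524
Gain = 20 log₁₀(0.056524) ≈ -24.96 dB
∠T = 0.00° − 47.29° = -47.29°

At s = jω = j865:
pole (s+10): 10 + j865 → |·| = √(10²+865²) = √748325 ≈ 865.06, ∠ = arctan(865/10) ≈ 89.34°
pole (s+250): 250 + j865 → |·| = √(250²+865²) = √810725 ≈ 900.4, ∠ = arctan(865/250) ≈ 73.88°
|T| = 200 / 7.789e+05 ≈ 0.00025677
Gain = 20 log₁₀(0.00025677) ≈ -71.81 dB
∠T = 0.00° − 163.22° = -163.22°

ω = 10: -25.0 dB, -47.3°; ω = 865: -71.8 dB, -163.2°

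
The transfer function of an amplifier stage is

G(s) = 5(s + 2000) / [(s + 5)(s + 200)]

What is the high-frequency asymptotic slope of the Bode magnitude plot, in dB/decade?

Each pole contributes −20 dB/decade at high frequency; each zero contributes +20 dB/decade.
Net: 1 zero(s) − 2 pole(s) → -20 dB/decade.

-20 dB/decade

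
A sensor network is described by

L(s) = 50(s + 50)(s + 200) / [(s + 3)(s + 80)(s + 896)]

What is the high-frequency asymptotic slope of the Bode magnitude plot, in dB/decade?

Each pole contributes −20 dB/decade at high frequency; each zero contributes +20 dB/decade.
Net: 2 zero(s) − 3 pole(s) → -20 dB/decade.

-20 dB/decade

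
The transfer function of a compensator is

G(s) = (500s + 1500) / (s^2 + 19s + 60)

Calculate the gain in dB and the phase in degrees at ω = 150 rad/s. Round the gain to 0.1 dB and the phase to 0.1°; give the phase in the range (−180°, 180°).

10.4 dB, -83.9°

Substitute s = j150:
Numerator: 500(j150) + 1500 = 1500 + j75000
Denominator: (j150)^2 + 19(j150) + 60 = -22440 + j2850
|N| = √(1500² + 75000²) ≈ 75015, ∠N ≈ 88.85°
|D| = √(22440² + 2850²) ≈ 22620, ∠D ≈ 172.76°
|G| = 75015 / 22620 ≈ 3.3163
Gain = 20 log₁₀(3.3163) ≈ 10.41 dB
∠G = 88.85° − 172.76° = -83.91°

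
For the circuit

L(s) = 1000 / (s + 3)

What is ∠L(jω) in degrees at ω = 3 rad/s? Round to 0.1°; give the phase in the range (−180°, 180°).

-45.0°

Substitute s = j3:
Numerator: 1000 = 1000 + j0
Denominator: (j3) + 3 = 3 + j3
|N| = √(1000² + 0²) ≈ 1000, ∠N ≈ 0.00°
|D| = √(3² + 3²) ≈ 4.2426, ∠D ≈ 45.00°
∠L = 0.00° − 45.00° = -45.00°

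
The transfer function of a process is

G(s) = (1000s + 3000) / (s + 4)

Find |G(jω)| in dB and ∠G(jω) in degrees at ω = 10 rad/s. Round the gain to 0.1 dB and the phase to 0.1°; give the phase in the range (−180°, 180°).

59.7 dB, 5.1°

Substitute s = j10:
Numerator: 1000(j10) + 3000 = 3000 + j10000
Denominator: (j10) + 4 = 4 + j10
|N| = √(3000² + 10000²) ≈ 10440, ∠N ≈ 73.30°
|D| = √(4² + 10²) ≈ 10.77, ∠D ≈ 68.20°
|G| = 10440 / 10.77 ≈ 969.36
Gain = 20 log₁₀(969.36) ≈ 59.73 dB
∠G = 73.30° − 68.20° = 5.10°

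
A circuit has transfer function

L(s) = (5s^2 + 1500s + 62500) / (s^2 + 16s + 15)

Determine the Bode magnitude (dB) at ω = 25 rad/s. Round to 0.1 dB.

Substitute s = j25:
Numerator: 5(j25)^2 + 1500(j25) + 62500 = 59375 + j37500
Denominator: (j25)^2 + 16(j25) + 15 = -610 + j400
|N| = √(59375² + 37500²) ≈ 70226, ∠N ≈ 32.28°
|D| = √(610² + 400²) ≈ 729.45, ∠D ≈ 146.75°
|L| = 70226 / 729.45 ≈ 96.273
Gain = 20 log₁₀(96.273) ≈ 39.67 dB

39.7 dB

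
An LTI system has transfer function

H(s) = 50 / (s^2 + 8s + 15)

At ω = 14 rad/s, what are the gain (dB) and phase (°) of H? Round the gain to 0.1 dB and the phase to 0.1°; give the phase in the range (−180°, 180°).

-12.6 dB, -148.3°

Substitute s = j14:
Numerator: 50 = 50 + j0
Denominator: (j14)^2 + 8(j14) + 15 = -181 + j112
|N| = √(50² + 0²) ≈ 50, ∠N ≈ 0.00°
|D| = √(181² + 112²) ≈ 212.85, ∠D ≈ 148.25°
|H| = 50 / 212.85 ≈ 0.23491
Gain = 20 log₁₀(0.23491) ≈ -12.58 dB
∠H = 0.00° − 148.25° = -148.25°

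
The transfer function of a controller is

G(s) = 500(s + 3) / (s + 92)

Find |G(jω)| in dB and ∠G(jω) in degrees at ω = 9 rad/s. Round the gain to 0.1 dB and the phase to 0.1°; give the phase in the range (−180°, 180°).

34.2 dB, 66.0°

At s = jω = j9:
zero (s+3): 3 + j9 → |·| = √(3²+9²) = √90 ≈ 9.4868, ∠ = arctan(9/3) ≈ 71.57°
pole (s+92): 92 + j9 → |·| = √(92²+9²) = √8545 ≈ 92.439, ∠ = arctan(9/92) ≈ 5.59°
|G| = 500 · 9.4868 / 92.439 ≈ 51.314
Gain = 20 log₁₀(51.314) ≈ 34.20 dB
∠G = 71.57° − 5.59° = 65.98°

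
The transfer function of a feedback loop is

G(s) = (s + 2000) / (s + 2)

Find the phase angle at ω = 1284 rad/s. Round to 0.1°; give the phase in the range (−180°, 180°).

-57.2°

At s = jω = j1284:
zero (s+2000): 2000 + j1284 → |·| = √(2000²+1284²) = √5648656 ≈ 2376.7, ∠ = arctan(1284/2000) ≈ 32.70°
pole (s+2): 2 + j1284 → |·| = √(2²+1284²) = √1648660 ≈ 1284, ∠ = arctan(1284/2) ≈ 89.91°
∠G = 32.70° − 89.91° = -57.21°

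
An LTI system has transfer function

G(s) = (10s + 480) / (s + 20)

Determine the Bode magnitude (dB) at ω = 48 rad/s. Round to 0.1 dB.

22.3 dB

Substitute s = j48:
Numerator: 10(j48) + 480 = 480 + j480
Denominator: (j48) + 20 = 20 + j48
|N| = √(480² + 480²) ≈ 678.82, ∠N ≈ 45.00°
|D| = √(20² + 48²) ≈ 52, ∠D ≈ 67.38°
|G| = 678.82 / 52 ≈ 13.054
Gain = 20 log₁₀(13.054) ≈ 22.31 dB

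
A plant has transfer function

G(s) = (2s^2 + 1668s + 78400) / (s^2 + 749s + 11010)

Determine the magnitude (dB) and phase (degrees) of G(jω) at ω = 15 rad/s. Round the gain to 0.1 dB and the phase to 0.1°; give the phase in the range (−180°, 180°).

Substitute s = j15:
Numerator: 2(j15)^2 + 1668(j15) + 78400 = 77950 + j25020
Denominator: (j15)^2 + 749(j15) + 11010 = 10785 + j11235
|N| = √(77950² + 25020²) ≈ 81867, ∠N ≈ 17.80°
|D| = √(10785² + 11235²) ≈ 15574, ∠D ≈ 46.17°
|G| = 81867 / 15574 ≈ 5.2566
Gain = 20 log₁₀(5.2566) ≈ 14.41 dB
∠G = 17.80° − 46.17° = -28.37°

14.4 dB, -28.4°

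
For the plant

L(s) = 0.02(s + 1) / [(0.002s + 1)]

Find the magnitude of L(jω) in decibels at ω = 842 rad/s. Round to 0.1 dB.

18.7 dB

At ω = 842 rad/s:
zero (1 + j842·1) = 1 + j842 → |·| ≈ 842, ∠ ≈ 89.93°
pole (1 + j842·0.002) = 1 + j1.684 → |·| ≈ 1.9585, ∠ ≈ 59.30°
|L| = 0.02 · 842 / (1.9585) ≈ 8.5984
Gain = 20 log₁₀(8.5984) ≈ 18.69 dB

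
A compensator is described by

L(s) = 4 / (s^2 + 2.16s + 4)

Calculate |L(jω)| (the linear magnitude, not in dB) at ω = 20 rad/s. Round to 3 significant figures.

0.0100

At s = jω = j20:
quadratic: (j20)² + 2.16·j20 + 4 = -396 + j43.2 → |·| ≈ 398.35, ∠ ≈ 173.77°
|L| = 4 / 398.35 ≈ 0.010041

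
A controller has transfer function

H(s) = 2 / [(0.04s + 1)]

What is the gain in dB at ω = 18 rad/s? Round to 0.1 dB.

4.2 dB

At ω = 18 rad/s:
pole (1 + j18·0.04) = 1 + j0.72 → |·| ≈ 1.2322, ∠ ≈ 35.75°
|H| = 2 · 1 / (1.2322) ≈ 1.6231
Gain = 20 log₁₀(1.6231) ≈ 4.21 dB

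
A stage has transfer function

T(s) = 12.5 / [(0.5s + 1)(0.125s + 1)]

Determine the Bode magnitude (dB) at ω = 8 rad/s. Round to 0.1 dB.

At ω = 8 rad/s:
pole (1 + j8·0.5) = 1 + j4 → |·| ≈ 4.1231, ∠ ≈ 75.96°
pole (1 + j8·0.125) = 1 + j1 → |·| ≈ 1.4142, ∠ ≈ 45.00°
|T| = 12.5 · 1 / (4.1231 · 1.4142) ≈ 2.1438
Gain = 20 log₁₀(2.1438) ≈ 6.62 dB

6.6 dB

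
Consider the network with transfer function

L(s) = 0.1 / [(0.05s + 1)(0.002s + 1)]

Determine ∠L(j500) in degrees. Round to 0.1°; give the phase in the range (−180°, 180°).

At ω = 500 rad/s:
pole (1 + j500·0.05) = 1 + j25 → |·| ≈ 25.02, ∠ ≈ 87.71°
pole (1 + j500·0.002) = 1 + j1 → |·| ≈ 1.4142, ∠ ≈ 45.00°
∠L = (0°) − (87.71° + 45.00°) = -132.71°

-132.7°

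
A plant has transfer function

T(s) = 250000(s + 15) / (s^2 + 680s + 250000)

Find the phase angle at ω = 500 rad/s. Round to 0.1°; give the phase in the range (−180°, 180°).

-1.7°

At s = jω = j500:
zero (s+15): 15 + j500 → |·| = √(15²+500²) = √250225 ≈ 500.22, ∠ = arctan(500/15) ≈ 88.28°
quadratic: (j500)² + 680·j500 + 250000 = 0 + j340000 → |·| ≈ 3.4e+05, ∠ ≈ 90.00°
∠T = 88.28° − 90.00° = -1.72°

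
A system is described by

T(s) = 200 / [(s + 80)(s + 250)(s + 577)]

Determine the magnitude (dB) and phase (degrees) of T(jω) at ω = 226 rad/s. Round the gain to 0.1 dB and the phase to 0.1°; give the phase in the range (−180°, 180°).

-108.0 dB, -134.0°

At s = jω = j226:
pole (s+80): 80 + j226 → |·| = √(80²+226²) = √57476 ≈ 239.74, ∠ = arctan(226/80) ≈ 70.51°
pole (s+250): 250 + j226 → |·| = √(250²+226²) = √113576 ≈ 337.01, ∠ = arctan(226/250) ≈ 42.11°
pole (s+577): 577 + j226 → |·| = √(577²+226²) = √384005 ≈ 619.68, ∠ = arctan(226/577) ≈ 21.39°
|T| = 200 / 5.0067e+07 ≈ 3.9946e-06
Gain = 20 log₁₀(3.9946e-06) ≈ -107.97 dB
∠T = 0.00° − 134.01° = -134.01°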